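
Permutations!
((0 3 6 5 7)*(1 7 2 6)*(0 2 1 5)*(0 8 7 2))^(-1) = (0 7 8 6 2 1 5 3) = [7, 5, 1, 0, 4, 3, 2, 8, 6]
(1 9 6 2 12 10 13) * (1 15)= (1 9 6 2 12 10 13 15)= [0, 9, 12, 3, 4, 5, 2, 7, 8, 6, 13, 11, 10, 15, 14, 1]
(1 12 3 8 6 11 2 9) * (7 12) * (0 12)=(0 12 3 8 6 11 2 9 1 7)=[12, 7, 9, 8, 4, 5, 11, 0, 6, 1, 10, 2, 3]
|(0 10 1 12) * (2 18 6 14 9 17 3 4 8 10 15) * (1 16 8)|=|(0 15 2 18 6 14 9 17 3 4 1 12)(8 10 16)|=12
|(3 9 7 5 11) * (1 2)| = 10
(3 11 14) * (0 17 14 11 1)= (0 17 14 3 1)= [17, 0, 2, 1, 4, 5, 6, 7, 8, 9, 10, 11, 12, 13, 3, 15, 16, 14]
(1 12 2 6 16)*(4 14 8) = (1 12 2 6 16)(4 14 8) = [0, 12, 6, 3, 14, 5, 16, 7, 4, 9, 10, 11, 2, 13, 8, 15, 1]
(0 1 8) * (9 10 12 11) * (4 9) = (0 1 8)(4 9 10 12 11) = [1, 8, 2, 3, 9, 5, 6, 7, 0, 10, 12, 4, 11]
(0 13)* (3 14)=(0 13)(3 14)=[13, 1, 2, 14, 4, 5, 6, 7, 8, 9, 10, 11, 12, 0, 3]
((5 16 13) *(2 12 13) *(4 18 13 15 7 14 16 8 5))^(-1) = (2 16 14 7 15 12)(4 13 18)(5 8) = [0, 1, 16, 3, 13, 8, 6, 15, 5, 9, 10, 11, 2, 18, 7, 12, 14, 17, 4]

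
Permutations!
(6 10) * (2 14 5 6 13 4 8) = (2 14 5 6 10 13 4 8) = [0, 1, 14, 3, 8, 6, 10, 7, 2, 9, 13, 11, 12, 4, 5]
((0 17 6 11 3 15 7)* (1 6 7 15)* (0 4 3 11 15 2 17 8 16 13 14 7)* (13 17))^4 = [0, 13, 4, 2, 15, 5, 14, 6, 8, 9, 10, 11, 12, 3, 1, 7, 16, 17] = (17)(1 13 3 2 4 15 7 6 14)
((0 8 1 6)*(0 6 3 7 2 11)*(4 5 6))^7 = (11)(4 5 6) = [0, 1, 2, 3, 5, 6, 4, 7, 8, 9, 10, 11]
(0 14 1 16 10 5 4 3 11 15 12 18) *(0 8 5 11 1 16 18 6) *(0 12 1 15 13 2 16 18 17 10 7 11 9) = (0 14 18 8 5 4 3 15 1 17 10 9)(2 16 7 11 13)(6 12) = [14, 17, 16, 15, 3, 4, 12, 11, 5, 0, 9, 13, 6, 2, 18, 1, 7, 10, 8]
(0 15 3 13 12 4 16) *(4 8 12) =(0 15 3 13 4 16)(8 12) =[15, 1, 2, 13, 16, 5, 6, 7, 12, 9, 10, 11, 8, 4, 14, 3, 0]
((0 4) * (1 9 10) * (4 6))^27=(10)=[0, 1, 2, 3, 4, 5, 6, 7, 8, 9, 10]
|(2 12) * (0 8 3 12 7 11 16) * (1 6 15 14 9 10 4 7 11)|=56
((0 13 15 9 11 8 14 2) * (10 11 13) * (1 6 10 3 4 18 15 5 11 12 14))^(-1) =(0 2 14 12 10 6 1 8 11 5 13 9 15 18 4 3) =[2, 8, 14, 0, 3, 13, 1, 7, 11, 15, 6, 5, 10, 9, 12, 18, 16, 17, 4]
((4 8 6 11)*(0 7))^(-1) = (0 7)(4 11 6 8) = [7, 1, 2, 3, 11, 5, 8, 0, 4, 9, 10, 6]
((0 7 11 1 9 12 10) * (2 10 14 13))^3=[1, 14, 7, 3, 4, 5, 6, 9, 8, 13, 11, 12, 2, 0, 10]=(0 1 14 10 11 12 2 7 9 13)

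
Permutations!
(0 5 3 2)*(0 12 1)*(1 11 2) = (0 5 3 1)(2 12 11) = [5, 0, 12, 1, 4, 3, 6, 7, 8, 9, 10, 2, 11]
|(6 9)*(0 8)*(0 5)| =6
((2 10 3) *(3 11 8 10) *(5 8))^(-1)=(2 3)(5 11 10 8)=[0, 1, 3, 2, 4, 11, 6, 7, 5, 9, 8, 10]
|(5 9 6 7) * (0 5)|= 5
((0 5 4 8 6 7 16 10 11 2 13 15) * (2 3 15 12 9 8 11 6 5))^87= (0 15 3 11 4 5 8 9 12 13 2)(6 10 16 7)= [15, 1, 0, 11, 5, 8, 10, 6, 9, 12, 16, 4, 13, 2, 14, 3, 7]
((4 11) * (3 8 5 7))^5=(3 8 5 7)(4 11)=[0, 1, 2, 8, 11, 7, 6, 3, 5, 9, 10, 4]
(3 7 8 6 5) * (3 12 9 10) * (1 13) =(1 13)(3 7 8 6 5 12 9 10) =[0, 13, 2, 7, 4, 12, 5, 8, 6, 10, 3, 11, 9, 1]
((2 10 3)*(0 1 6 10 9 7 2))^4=[3, 0, 9, 10, 4, 5, 1, 2, 8, 7, 6]=(0 3 10 6 1)(2 9 7)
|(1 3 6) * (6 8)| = |(1 3 8 6)| = 4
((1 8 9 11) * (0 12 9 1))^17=(0 12 9 11)(1 8)=[12, 8, 2, 3, 4, 5, 6, 7, 1, 11, 10, 0, 9]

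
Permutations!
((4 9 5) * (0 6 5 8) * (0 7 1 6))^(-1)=(1 7 8 9 4 5 6)=[0, 7, 2, 3, 5, 6, 1, 8, 9, 4]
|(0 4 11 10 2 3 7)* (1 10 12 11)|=14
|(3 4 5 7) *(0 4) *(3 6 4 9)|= |(0 9 3)(4 5 7 6)|= 12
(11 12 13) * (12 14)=[0, 1, 2, 3, 4, 5, 6, 7, 8, 9, 10, 14, 13, 11, 12]=(11 14 12 13)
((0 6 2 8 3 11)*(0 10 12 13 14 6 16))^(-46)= [0, 1, 6, 8, 4, 5, 14, 7, 2, 9, 11, 3, 10, 12, 13, 15, 16]= (16)(2 6 14 13 12 10 11 3 8)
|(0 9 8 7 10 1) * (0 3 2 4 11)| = 10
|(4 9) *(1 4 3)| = |(1 4 9 3)| = 4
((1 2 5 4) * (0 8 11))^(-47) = (0 8 11)(1 2 5 4) = [8, 2, 5, 3, 1, 4, 6, 7, 11, 9, 10, 0]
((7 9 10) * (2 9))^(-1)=(2 7 10 9)=[0, 1, 7, 3, 4, 5, 6, 10, 8, 2, 9]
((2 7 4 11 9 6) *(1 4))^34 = (1 7 2 6 9 11 4) = [0, 7, 6, 3, 1, 5, 9, 2, 8, 11, 10, 4]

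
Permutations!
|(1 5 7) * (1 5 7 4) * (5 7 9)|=|(1 9 5 4)|=4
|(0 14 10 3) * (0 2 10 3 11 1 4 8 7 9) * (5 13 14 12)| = |(0 12 5 13 14 3 2 10 11 1 4 8 7 9)| = 14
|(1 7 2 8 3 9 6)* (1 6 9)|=|(9)(1 7 2 8 3)|=5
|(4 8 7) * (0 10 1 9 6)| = |(0 10 1 9 6)(4 8 7)| = 15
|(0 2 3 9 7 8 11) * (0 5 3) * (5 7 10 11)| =14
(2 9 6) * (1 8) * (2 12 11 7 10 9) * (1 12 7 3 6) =(1 8 12 11 3 6 7 10 9) =[0, 8, 2, 6, 4, 5, 7, 10, 12, 1, 9, 3, 11]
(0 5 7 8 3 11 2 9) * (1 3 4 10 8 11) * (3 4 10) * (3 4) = (0 5 7 11 2 9)(1 3)(8 10) = [5, 3, 9, 1, 4, 7, 6, 11, 10, 0, 8, 2]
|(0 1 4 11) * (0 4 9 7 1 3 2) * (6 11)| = 3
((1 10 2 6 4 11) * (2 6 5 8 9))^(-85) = (11)(2 9 8 5) = [0, 1, 9, 3, 4, 2, 6, 7, 5, 8, 10, 11]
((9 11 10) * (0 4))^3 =(11)(0 4) =[4, 1, 2, 3, 0, 5, 6, 7, 8, 9, 10, 11]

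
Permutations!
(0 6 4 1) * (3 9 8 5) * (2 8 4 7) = (0 6 7 2 8 5 3 9 4 1) = [6, 0, 8, 9, 1, 3, 7, 2, 5, 4]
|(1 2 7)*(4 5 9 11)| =|(1 2 7)(4 5 9 11)| =12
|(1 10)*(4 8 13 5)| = 4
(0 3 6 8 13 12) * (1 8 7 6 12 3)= [1, 8, 2, 12, 4, 5, 7, 6, 13, 9, 10, 11, 0, 3]= (0 1 8 13 3 12)(6 7)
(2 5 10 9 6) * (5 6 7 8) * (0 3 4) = [3, 1, 6, 4, 0, 10, 2, 8, 5, 7, 9] = (0 3 4)(2 6)(5 10 9 7 8)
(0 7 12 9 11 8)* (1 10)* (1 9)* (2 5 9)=(0 7 12 1 10 2 5 9 11 8)=[7, 10, 5, 3, 4, 9, 6, 12, 0, 11, 2, 8, 1]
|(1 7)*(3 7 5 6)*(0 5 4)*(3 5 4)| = 6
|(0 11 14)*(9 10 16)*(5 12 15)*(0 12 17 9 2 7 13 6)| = 14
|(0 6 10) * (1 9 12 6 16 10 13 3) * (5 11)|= 6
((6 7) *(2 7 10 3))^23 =(2 10 7 3 6) =[0, 1, 10, 6, 4, 5, 2, 3, 8, 9, 7]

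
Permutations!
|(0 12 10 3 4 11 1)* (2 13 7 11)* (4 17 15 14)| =|(0 12 10 3 17 15 14 4 2 13 7 11 1)| =13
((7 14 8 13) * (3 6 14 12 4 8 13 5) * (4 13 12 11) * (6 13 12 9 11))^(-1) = (3 5 8 4 11 9 14 6 7 13) = [0, 1, 2, 5, 11, 8, 7, 13, 4, 14, 10, 9, 12, 3, 6]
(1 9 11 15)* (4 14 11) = (1 9 4 14 11 15) = [0, 9, 2, 3, 14, 5, 6, 7, 8, 4, 10, 15, 12, 13, 11, 1]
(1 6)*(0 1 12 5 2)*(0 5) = (0 1 6 12)(2 5) = [1, 6, 5, 3, 4, 2, 12, 7, 8, 9, 10, 11, 0]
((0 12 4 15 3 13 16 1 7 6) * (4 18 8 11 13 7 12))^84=(18)=[0, 1, 2, 3, 4, 5, 6, 7, 8, 9, 10, 11, 12, 13, 14, 15, 16, 17, 18]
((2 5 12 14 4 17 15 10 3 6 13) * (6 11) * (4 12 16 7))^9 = (2 11 15 7)(3 17 16 13)(4 5 6 10)(12 14) = [0, 1, 11, 17, 5, 6, 10, 2, 8, 9, 4, 15, 14, 3, 12, 7, 13, 16]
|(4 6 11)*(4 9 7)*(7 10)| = |(4 6 11 9 10 7)| = 6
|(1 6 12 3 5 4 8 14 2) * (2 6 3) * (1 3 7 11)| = |(1 7 11)(2 3 5 4 8 14 6 12)| = 24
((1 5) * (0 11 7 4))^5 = (0 11 7 4)(1 5) = [11, 5, 2, 3, 0, 1, 6, 4, 8, 9, 10, 7]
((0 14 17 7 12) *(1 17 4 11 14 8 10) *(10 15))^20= (0 1)(4 14 11)(7 15)(8 17)(10 12)= [1, 0, 2, 3, 14, 5, 6, 15, 17, 9, 12, 4, 10, 13, 11, 7, 16, 8]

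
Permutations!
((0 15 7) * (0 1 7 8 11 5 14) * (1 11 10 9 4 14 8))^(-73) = (0 11 9 15 5 4 1 8 14 7 10) = [11, 8, 2, 3, 1, 4, 6, 10, 14, 15, 0, 9, 12, 13, 7, 5]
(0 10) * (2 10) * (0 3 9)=[2, 1, 10, 9, 4, 5, 6, 7, 8, 0, 3]=(0 2 10 3 9)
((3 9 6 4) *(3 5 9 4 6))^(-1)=[0, 1, 2, 9, 3, 4, 6, 7, 8, 5]=(3 9 5 4)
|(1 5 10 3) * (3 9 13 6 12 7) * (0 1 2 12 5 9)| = |(0 1 9 13 6 5 10)(2 12 7 3)| = 28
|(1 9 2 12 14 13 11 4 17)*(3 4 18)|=|(1 9 2 12 14 13 11 18 3 4 17)|=11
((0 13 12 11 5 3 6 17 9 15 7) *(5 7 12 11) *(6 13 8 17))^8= (0 13 12 17 7 3 15 8 11 5 9)= [13, 1, 2, 15, 4, 9, 6, 3, 11, 0, 10, 5, 17, 12, 14, 8, 16, 7]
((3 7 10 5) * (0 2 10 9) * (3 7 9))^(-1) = (0 9 3 7 5 10 2) = [9, 1, 0, 7, 4, 10, 6, 5, 8, 3, 2]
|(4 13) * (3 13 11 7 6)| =6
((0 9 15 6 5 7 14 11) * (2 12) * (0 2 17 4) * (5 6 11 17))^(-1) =(0 4 17 14 7 5 12 2 11 15 9) =[4, 1, 11, 3, 17, 12, 6, 5, 8, 0, 10, 15, 2, 13, 7, 9, 16, 14]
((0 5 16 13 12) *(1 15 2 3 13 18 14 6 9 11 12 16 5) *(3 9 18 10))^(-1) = (0 12 11 9 2 15 1)(3 10 16 13)(6 14 18) = [12, 0, 15, 10, 4, 5, 14, 7, 8, 2, 16, 9, 11, 3, 18, 1, 13, 17, 6]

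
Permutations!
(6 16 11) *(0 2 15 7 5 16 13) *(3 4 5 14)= [2, 1, 15, 4, 5, 16, 13, 14, 8, 9, 10, 6, 12, 0, 3, 7, 11]= (0 2 15 7 14 3 4 5 16 11 6 13)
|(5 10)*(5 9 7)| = 4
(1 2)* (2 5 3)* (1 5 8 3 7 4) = (1 8 3 2 5 7 4) = [0, 8, 5, 2, 1, 7, 6, 4, 3]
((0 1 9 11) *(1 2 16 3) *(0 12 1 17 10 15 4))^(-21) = (0 3 15 2 17 4 16 10)(1 12 11 9) = [3, 12, 17, 15, 16, 5, 6, 7, 8, 1, 0, 9, 11, 13, 14, 2, 10, 4]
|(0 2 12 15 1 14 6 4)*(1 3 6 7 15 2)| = |(0 1 14 7 15 3 6 4)(2 12)| = 8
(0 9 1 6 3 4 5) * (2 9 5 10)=[5, 6, 9, 4, 10, 0, 3, 7, 8, 1, 2]=(0 5)(1 6 3 4 10 2 9)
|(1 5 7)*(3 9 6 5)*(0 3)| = 7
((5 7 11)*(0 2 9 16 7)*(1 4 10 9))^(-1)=(0 5 11 7 16 9 10 4 1 2)=[5, 2, 0, 3, 1, 11, 6, 16, 8, 10, 4, 7, 12, 13, 14, 15, 9]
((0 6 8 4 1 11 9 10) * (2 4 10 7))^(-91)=[6, 4, 7, 3, 2, 5, 8, 9, 10, 11, 0, 1]=(0 6 8 10)(1 4 2 7 9 11)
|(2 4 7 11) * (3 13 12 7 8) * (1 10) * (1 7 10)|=9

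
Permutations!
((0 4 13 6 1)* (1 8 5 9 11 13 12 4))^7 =(0 1)(4 12)(5 9 11 13 6 8) =[1, 0, 2, 3, 12, 9, 8, 7, 5, 11, 10, 13, 4, 6]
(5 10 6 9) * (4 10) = [0, 1, 2, 3, 10, 4, 9, 7, 8, 5, 6] = (4 10 6 9 5)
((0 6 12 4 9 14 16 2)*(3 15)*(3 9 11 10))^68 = (0 9 11)(2 15 4)(3 12 16)(6 14 10) = [9, 1, 15, 12, 2, 5, 14, 7, 8, 11, 6, 0, 16, 13, 10, 4, 3]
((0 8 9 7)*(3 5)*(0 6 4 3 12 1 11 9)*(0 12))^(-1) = (0 5 3 4 6 7 9 11 1 12 8) = [5, 12, 2, 4, 6, 3, 7, 9, 0, 11, 10, 1, 8]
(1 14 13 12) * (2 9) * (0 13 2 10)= [13, 14, 9, 3, 4, 5, 6, 7, 8, 10, 0, 11, 1, 12, 2]= (0 13 12 1 14 2 9 10)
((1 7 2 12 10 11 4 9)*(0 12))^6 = (0 1 11)(2 9 10)(4 12 7) = [1, 11, 9, 3, 12, 5, 6, 4, 8, 10, 2, 0, 7]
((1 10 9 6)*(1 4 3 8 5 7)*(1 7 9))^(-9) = [0, 10, 2, 9, 5, 4, 8, 7, 6, 3, 1] = (1 10)(3 9)(4 5)(6 8)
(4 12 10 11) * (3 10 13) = [0, 1, 2, 10, 12, 5, 6, 7, 8, 9, 11, 4, 13, 3] = (3 10 11 4 12 13)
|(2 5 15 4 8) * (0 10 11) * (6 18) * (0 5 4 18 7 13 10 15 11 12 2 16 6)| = |(0 15 18)(2 4 8 16 6 7 13 10 12)(5 11)| = 18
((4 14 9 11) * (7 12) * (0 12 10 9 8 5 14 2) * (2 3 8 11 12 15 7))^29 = (0 15 7 10 9 12 2)(3 4 11 14 5 8) = [15, 1, 0, 4, 11, 8, 6, 10, 3, 12, 9, 14, 2, 13, 5, 7]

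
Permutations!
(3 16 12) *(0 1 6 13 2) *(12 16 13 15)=(16)(0 1 6 15 12 3 13 2)=[1, 6, 0, 13, 4, 5, 15, 7, 8, 9, 10, 11, 3, 2, 14, 12, 16]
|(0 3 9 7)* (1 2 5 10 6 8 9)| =|(0 3 1 2 5 10 6 8 9 7)| =10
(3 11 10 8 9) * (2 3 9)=(2 3 11 10 8)=[0, 1, 3, 11, 4, 5, 6, 7, 2, 9, 8, 10]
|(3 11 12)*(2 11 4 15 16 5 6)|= |(2 11 12 3 4 15 16 5 6)|= 9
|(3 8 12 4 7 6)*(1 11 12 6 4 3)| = |(1 11 12 3 8 6)(4 7)| = 6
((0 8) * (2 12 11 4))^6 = [0, 1, 11, 3, 12, 5, 6, 7, 8, 9, 10, 2, 4] = (2 11)(4 12)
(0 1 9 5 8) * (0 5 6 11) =[1, 9, 2, 3, 4, 8, 11, 7, 5, 6, 10, 0] =(0 1 9 6 11)(5 8)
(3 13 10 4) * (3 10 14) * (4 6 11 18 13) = [0, 1, 2, 4, 10, 5, 11, 7, 8, 9, 6, 18, 12, 14, 3, 15, 16, 17, 13] = (3 4 10 6 11 18 13 14)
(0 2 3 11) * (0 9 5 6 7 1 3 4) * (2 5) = (0 5 6 7 1 3 11 9 2 4) = [5, 3, 4, 11, 0, 6, 7, 1, 8, 2, 10, 9]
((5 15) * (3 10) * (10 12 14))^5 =(3 12 14 10)(5 15) =[0, 1, 2, 12, 4, 15, 6, 7, 8, 9, 3, 11, 14, 13, 10, 5]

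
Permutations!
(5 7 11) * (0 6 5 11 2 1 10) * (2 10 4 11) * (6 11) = [11, 4, 1, 3, 6, 7, 5, 10, 8, 9, 0, 2] = (0 11 2 1 4 6 5 7 10)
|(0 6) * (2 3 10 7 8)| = |(0 6)(2 3 10 7 8)| = 10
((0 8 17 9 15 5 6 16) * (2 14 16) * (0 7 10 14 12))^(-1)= (0 12 2 6 5 15 9 17 8)(7 16 14 10)= [12, 1, 6, 3, 4, 15, 5, 16, 0, 17, 7, 11, 2, 13, 10, 9, 14, 8]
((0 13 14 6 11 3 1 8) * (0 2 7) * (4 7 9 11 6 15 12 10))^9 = [13, 9, 3, 2, 7, 5, 6, 0, 11, 1, 4, 8, 10, 14, 15, 12] = (0 13 14 15 12 10 4 7)(1 9)(2 3)(8 11)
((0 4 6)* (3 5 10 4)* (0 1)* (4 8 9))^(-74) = (0 6 9 10 3 1 4 8 5) = [6, 4, 2, 1, 8, 0, 9, 7, 5, 10, 3]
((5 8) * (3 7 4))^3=(5 8)=[0, 1, 2, 3, 4, 8, 6, 7, 5]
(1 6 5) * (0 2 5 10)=[2, 6, 5, 3, 4, 1, 10, 7, 8, 9, 0]=(0 2 5 1 6 10)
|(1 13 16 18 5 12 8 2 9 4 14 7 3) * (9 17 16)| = 7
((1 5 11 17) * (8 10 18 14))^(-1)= (1 17 11 5)(8 14 18 10)= [0, 17, 2, 3, 4, 1, 6, 7, 14, 9, 8, 5, 12, 13, 18, 15, 16, 11, 10]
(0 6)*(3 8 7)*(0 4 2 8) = (0 6 4 2 8 7 3) = [6, 1, 8, 0, 2, 5, 4, 3, 7]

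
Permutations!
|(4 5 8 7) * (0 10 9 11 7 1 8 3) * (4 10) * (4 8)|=12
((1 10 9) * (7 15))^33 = (7 15) = [0, 1, 2, 3, 4, 5, 6, 15, 8, 9, 10, 11, 12, 13, 14, 7]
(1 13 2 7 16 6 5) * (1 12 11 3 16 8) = (1 13 2 7 8)(3 16 6 5 12 11) = [0, 13, 7, 16, 4, 12, 5, 8, 1, 9, 10, 3, 11, 2, 14, 15, 6]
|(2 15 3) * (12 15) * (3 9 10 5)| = 7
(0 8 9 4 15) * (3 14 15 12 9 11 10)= (0 8 11 10 3 14 15)(4 12 9)= [8, 1, 2, 14, 12, 5, 6, 7, 11, 4, 3, 10, 9, 13, 15, 0]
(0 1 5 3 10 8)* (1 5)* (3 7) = [5, 1, 2, 10, 4, 7, 6, 3, 0, 9, 8] = (0 5 7 3 10 8)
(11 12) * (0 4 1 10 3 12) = [4, 10, 2, 12, 1, 5, 6, 7, 8, 9, 3, 0, 11] = (0 4 1 10 3 12 11)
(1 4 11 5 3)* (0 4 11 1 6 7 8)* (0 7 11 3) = [4, 3, 2, 6, 1, 0, 11, 8, 7, 9, 10, 5] = (0 4 1 3 6 11 5)(7 8)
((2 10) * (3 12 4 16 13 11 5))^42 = (16) = [0, 1, 2, 3, 4, 5, 6, 7, 8, 9, 10, 11, 12, 13, 14, 15, 16]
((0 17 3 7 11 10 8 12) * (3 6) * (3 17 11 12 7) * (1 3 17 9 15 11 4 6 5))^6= (0 10 6 7 15)(1 17)(3 5)(4 8 9 12 11)= [10, 17, 2, 5, 8, 3, 7, 15, 9, 12, 6, 4, 11, 13, 14, 0, 16, 1]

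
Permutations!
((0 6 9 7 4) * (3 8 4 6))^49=(0 3 8 4)(6 9 7)=[3, 1, 2, 8, 0, 5, 9, 6, 4, 7]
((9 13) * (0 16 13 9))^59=[13, 1, 2, 3, 4, 5, 6, 7, 8, 9, 10, 11, 12, 16, 14, 15, 0]=(0 13 16)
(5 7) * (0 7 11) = (0 7 5 11) = [7, 1, 2, 3, 4, 11, 6, 5, 8, 9, 10, 0]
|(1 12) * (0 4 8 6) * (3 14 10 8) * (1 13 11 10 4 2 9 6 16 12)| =|(0 2 9 6)(3 14 4)(8 16 12 13 11 10)| =12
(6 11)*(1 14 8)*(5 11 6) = (1 14 8)(5 11) = [0, 14, 2, 3, 4, 11, 6, 7, 1, 9, 10, 5, 12, 13, 8]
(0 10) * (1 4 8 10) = (0 1 4 8 10) = [1, 4, 2, 3, 8, 5, 6, 7, 10, 9, 0]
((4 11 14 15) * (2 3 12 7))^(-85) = (2 7 12 3)(4 15 14 11) = [0, 1, 7, 2, 15, 5, 6, 12, 8, 9, 10, 4, 3, 13, 11, 14]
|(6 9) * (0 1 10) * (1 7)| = |(0 7 1 10)(6 9)| = 4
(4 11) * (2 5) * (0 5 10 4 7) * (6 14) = (0 5 2 10 4 11 7)(6 14) = [5, 1, 10, 3, 11, 2, 14, 0, 8, 9, 4, 7, 12, 13, 6]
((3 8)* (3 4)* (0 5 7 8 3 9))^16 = (0 4 7)(5 9 8) = [4, 1, 2, 3, 7, 9, 6, 0, 5, 8]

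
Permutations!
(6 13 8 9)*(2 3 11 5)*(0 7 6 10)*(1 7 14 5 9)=(0 14 5 2 3 11 9 10)(1 7 6 13 8)=[14, 7, 3, 11, 4, 2, 13, 6, 1, 10, 0, 9, 12, 8, 5]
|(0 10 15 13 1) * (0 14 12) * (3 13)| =8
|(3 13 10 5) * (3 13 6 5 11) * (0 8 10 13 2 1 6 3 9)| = |(13)(0 8 10 11 9)(1 6 5 2)| = 20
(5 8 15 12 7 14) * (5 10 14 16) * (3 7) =(3 7 16 5 8 15 12)(10 14) =[0, 1, 2, 7, 4, 8, 6, 16, 15, 9, 14, 11, 3, 13, 10, 12, 5]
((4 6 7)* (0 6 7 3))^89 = (0 3 6)(4 7) = [3, 1, 2, 6, 7, 5, 0, 4]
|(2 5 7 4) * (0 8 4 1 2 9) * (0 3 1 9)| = 6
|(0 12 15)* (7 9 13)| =3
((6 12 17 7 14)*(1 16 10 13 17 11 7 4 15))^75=[0, 4, 2, 3, 13, 5, 6, 7, 8, 9, 1, 11, 12, 16, 14, 17, 15, 10]=(1 4 13 16 15 17 10)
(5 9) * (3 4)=[0, 1, 2, 4, 3, 9, 6, 7, 8, 5]=(3 4)(5 9)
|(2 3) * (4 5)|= 2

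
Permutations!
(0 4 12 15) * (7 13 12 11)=(0 4 11 7 13 12 15)=[4, 1, 2, 3, 11, 5, 6, 13, 8, 9, 10, 7, 15, 12, 14, 0]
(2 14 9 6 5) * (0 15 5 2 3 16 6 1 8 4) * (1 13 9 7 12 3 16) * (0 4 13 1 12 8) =[15, 0, 14, 12, 4, 16, 2, 8, 13, 1, 10, 11, 3, 9, 7, 5, 6] =(0 15 5 16 6 2 14 7 8 13 9 1)(3 12)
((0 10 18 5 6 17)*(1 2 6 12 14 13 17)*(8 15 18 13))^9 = [10, 1, 2, 3, 4, 8, 6, 7, 5, 9, 13, 11, 15, 17, 18, 12, 16, 0, 14] = (0 10 13 17)(5 8)(12 15)(14 18)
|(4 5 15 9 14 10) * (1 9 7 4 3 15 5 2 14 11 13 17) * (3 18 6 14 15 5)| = |(1 9 11 13 17)(2 15 7 4)(3 5)(6 14 10 18)| = 20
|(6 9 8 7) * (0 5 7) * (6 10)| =|(0 5 7 10 6 9 8)| =7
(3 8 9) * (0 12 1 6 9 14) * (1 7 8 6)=(0 12 7 8 14)(3 6 9)=[12, 1, 2, 6, 4, 5, 9, 8, 14, 3, 10, 11, 7, 13, 0]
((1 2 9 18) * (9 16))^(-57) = (1 9 2 18 16) = [0, 9, 18, 3, 4, 5, 6, 7, 8, 2, 10, 11, 12, 13, 14, 15, 1, 17, 16]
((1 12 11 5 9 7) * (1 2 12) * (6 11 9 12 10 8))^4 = (2 11 7 6 9 8 12 10 5) = [0, 1, 11, 3, 4, 2, 9, 6, 12, 8, 5, 7, 10]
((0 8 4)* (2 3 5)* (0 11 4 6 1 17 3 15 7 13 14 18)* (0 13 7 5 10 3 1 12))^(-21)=(18)(0 12 6 8)(1 17)(3 10)(4 11)=[12, 17, 2, 10, 11, 5, 8, 7, 0, 9, 3, 4, 6, 13, 14, 15, 16, 1, 18]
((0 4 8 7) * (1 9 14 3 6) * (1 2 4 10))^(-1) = (0 7 8 4 2 6 3 14 9 1 10) = [7, 10, 6, 14, 2, 5, 3, 8, 4, 1, 0, 11, 12, 13, 9]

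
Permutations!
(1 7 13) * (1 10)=(1 7 13 10)=[0, 7, 2, 3, 4, 5, 6, 13, 8, 9, 1, 11, 12, 10]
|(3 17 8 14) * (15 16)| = |(3 17 8 14)(15 16)| = 4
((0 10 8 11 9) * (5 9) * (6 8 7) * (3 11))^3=[6, 1, 2, 9, 4, 10, 11, 3, 5, 7, 8, 0]=(0 6 11)(3 9 7)(5 10 8)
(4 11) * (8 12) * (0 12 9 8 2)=[12, 1, 0, 3, 11, 5, 6, 7, 9, 8, 10, 4, 2]=(0 12 2)(4 11)(8 9)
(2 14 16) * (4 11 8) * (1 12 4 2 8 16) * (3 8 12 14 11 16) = (1 14)(2 11 3 8)(4 16 12) = [0, 14, 11, 8, 16, 5, 6, 7, 2, 9, 10, 3, 4, 13, 1, 15, 12]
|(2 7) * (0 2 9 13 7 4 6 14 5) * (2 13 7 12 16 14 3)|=12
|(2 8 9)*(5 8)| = 4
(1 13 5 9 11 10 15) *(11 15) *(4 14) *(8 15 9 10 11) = (1 13 5 10 8 15)(4 14) = [0, 13, 2, 3, 14, 10, 6, 7, 15, 9, 8, 11, 12, 5, 4, 1]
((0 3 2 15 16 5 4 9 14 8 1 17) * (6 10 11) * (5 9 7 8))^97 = (0 14 17 9 1 16 8 15 7 2 4 3 5)(6 10 11) = [14, 16, 4, 5, 3, 0, 10, 2, 15, 1, 11, 6, 12, 13, 17, 7, 8, 9]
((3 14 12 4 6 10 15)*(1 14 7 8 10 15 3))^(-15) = (1 4)(3 7 8 10)(6 14)(12 15) = [0, 4, 2, 7, 1, 5, 14, 8, 10, 9, 3, 11, 15, 13, 6, 12]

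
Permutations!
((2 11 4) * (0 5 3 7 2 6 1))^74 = [3, 5, 4, 2, 1, 7, 0, 11, 8, 9, 10, 6] = (0 3 2 4 1 5 7 11 6)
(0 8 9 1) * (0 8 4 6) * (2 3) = [4, 8, 3, 2, 6, 5, 0, 7, 9, 1] = (0 4 6)(1 8 9)(2 3)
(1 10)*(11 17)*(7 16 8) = (1 10)(7 16 8)(11 17) = [0, 10, 2, 3, 4, 5, 6, 16, 7, 9, 1, 17, 12, 13, 14, 15, 8, 11]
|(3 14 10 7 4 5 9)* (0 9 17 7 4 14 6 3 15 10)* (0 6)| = |(0 9 15 10 4 5 17 7 14 6 3)| = 11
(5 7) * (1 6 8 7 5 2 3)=(1 6 8 7 2 3)=[0, 6, 3, 1, 4, 5, 8, 2, 7]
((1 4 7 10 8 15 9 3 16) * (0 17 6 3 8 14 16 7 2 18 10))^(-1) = (0 7 3 6 17)(1 16 14 10 18 2 4)(8 9 15) = [7, 16, 4, 6, 1, 5, 17, 3, 9, 15, 18, 11, 12, 13, 10, 8, 14, 0, 2]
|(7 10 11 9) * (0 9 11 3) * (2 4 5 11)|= |(0 9 7 10 3)(2 4 5 11)|= 20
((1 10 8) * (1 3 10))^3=(10)=[0, 1, 2, 3, 4, 5, 6, 7, 8, 9, 10]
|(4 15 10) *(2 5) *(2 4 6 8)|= |(2 5 4 15 10 6 8)|= 7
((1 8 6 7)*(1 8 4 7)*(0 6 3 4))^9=(3 4 7 8)=[0, 1, 2, 4, 7, 5, 6, 8, 3]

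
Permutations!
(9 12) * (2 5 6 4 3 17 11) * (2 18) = (2 5 6 4 3 17 11 18)(9 12) = [0, 1, 5, 17, 3, 6, 4, 7, 8, 12, 10, 18, 9, 13, 14, 15, 16, 11, 2]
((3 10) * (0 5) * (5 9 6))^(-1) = (0 5 6 9)(3 10) = [5, 1, 2, 10, 4, 6, 9, 7, 8, 0, 3]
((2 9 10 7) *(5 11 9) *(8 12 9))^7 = (2 7 10 9 12 8 11 5) = [0, 1, 7, 3, 4, 2, 6, 10, 11, 12, 9, 5, 8]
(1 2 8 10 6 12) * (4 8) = (1 2 4 8 10 6 12) = [0, 2, 4, 3, 8, 5, 12, 7, 10, 9, 6, 11, 1]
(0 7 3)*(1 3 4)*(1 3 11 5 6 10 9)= (0 7 4 3)(1 11 5 6 10 9)= [7, 11, 2, 0, 3, 6, 10, 4, 8, 1, 9, 5]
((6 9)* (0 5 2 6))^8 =(0 6 5 9 2) =[6, 1, 0, 3, 4, 9, 5, 7, 8, 2]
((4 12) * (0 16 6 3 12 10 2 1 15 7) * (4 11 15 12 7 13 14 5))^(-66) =(0 7 3 6 16)(1 13 10 11 5)(2 15 4 12 14) =[7, 13, 15, 6, 12, 1, 16, 3, 8, 9, 11, 5, 14, 10, 2, 4, 0]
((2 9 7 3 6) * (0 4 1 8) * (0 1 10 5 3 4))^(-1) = (1 8)(2 6 3 5 10 4 7 9) = [0, 8, 6, 5, 7, 10, 3, 9, 1, 2, 4]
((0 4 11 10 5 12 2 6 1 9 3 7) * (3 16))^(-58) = (0 6 4 1 11 9 10 16 5 3 12 7 2) = [6, 11, 0, 12, 1, 3, 4, 2, 8, 10, 16, 9, 7, 13, 14, 15, 5]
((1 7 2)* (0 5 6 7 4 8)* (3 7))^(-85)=(0 2 5 1 6 4 3 8 7)=[2, 6, 5, 8, 3, 1, 4, 0, 7]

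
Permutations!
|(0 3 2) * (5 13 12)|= |(0 3 2)(5 13 12)|= 3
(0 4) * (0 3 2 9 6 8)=(0 4 3 2 9 6 8)=[4, 1, 9, 2, 3, 5, 8, 7, 0, 6]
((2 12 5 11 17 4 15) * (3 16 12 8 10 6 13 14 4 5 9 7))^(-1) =(2 15 4 14 13 6 10 8)(3 7 9 12 16)(5 17 11) =[0, 1, 15, 7, 14, 17, 10, 9, 2, 12, 8, 5, 16, 6, 13, 4, 3, 11]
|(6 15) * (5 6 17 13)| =5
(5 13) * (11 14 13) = (5 11 14 13) = [0, 1, 2, 3, 4, 11, 6, 7, 8, 9, 10, 14, 12, 5, 13]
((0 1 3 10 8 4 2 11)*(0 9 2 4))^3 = [10, 8, 2, 0, 4, 5, 6, 7, 3, 9, 1, 11] = (11)(0 10 1 8 3)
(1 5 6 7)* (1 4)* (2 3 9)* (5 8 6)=(1 8 6 7 4)(2 3 9)=[0, 8, 3, 9, 1, 5, 7, 4, 6, 2]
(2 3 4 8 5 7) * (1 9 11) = [0, 9, 3, 4, 8, 7, 6, 2, 5, 11, 10, 1] = (1 9 11)(2 3 4 8 5 7)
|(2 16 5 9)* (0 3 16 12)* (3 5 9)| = 7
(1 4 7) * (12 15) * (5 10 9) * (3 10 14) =(1 4 7)(3 10 9 5 14)(12 15) =[0, 4, 2, 10, 7, 14, 6, 1, 8, 5, 9, 11, 15, 13, 3, 12]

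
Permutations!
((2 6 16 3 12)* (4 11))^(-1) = (2 12 3 16 6)(4 11) = [0, 1, 12, 16, 11, 5, 2, 7, 8, 9, 10, 4, 3, 13, 14, 15, 6]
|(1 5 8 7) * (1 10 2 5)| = |(2 5 8 7 10)| = 5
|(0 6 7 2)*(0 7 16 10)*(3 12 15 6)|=14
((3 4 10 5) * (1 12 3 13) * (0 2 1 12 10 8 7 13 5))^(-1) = [10, 2, 0, 12, 3, 5, 6, 8, 4, 9, 1, 11, 13, 7] = (0 10 1 2)(3 12 13 7 8 4)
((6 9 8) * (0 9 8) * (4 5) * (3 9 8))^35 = (9)(4 5) = [0, 1, 2, 3, 5, 4, 6, 7, 8, 9]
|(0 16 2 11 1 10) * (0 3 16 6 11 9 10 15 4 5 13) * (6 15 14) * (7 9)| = 60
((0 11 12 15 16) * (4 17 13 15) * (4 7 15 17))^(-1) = (0 16 15 7 12 11)(13 17) = [16, 1, 2, 3, 4, 5, 6, 12, 8, 9, 10, 0, 11, 17, 14, 7, 15, 13]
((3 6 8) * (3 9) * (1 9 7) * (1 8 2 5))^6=(9)=[0, 1, 2, 3, 4, 5, 6, 7, 8, 9]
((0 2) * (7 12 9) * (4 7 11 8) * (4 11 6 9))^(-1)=(0 2)(4 12 7)(6 9)(8 11)=[2, 1, 0, 3, 12, 5, 9, 4, 11, 6, 10, 8, 7]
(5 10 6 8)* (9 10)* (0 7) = [7, 1, 2, 3, 4, 9, 8, 0, 5, 10, 6] = (0 7)(5 9 10 6 8)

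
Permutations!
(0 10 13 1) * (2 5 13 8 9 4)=(0 10 8 9 4 2 5 13 1)=[10, 0, 5, 3, 2, 13, 6, 7, 9, 4, 8, 11, 12, 1]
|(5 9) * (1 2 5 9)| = 3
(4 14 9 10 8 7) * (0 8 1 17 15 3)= (0 8 7 4 14 9 10 1 17 15 3)= [8, 17, 2, 0, 14, 5, 6, 4, 7, 10, 1, 11, 12, 13, 9, 3, 16, 15]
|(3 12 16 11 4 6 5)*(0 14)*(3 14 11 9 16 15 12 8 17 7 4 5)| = |(0 11 5 14)(3 8 17 7 4 6)(9 16)(12 15)| = 12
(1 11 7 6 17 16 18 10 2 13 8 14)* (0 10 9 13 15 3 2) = (0 10)(1 11 7 6 17 16 18 9 13 8 14)(2 15 3) = [10, 11, 15, 2, 4, 5, 17, 6, 14, 13, 0, 7, 12, 8, 1, 3, 18, 16, 9]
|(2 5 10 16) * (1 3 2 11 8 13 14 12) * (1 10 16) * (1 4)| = 12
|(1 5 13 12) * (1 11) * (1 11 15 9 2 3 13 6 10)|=|(1 5 6 10)(2 3 13 12 15 9)|=12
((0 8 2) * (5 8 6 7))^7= (0 6 7 5 8 2)= [6, 1, 0, 3, 4, 8, 7, 5, 2]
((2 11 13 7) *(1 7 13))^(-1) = (13)(1 11 2 7) = [0, 11, 7, 3, 4, 5, 6, 1, 8, 9, 10, 2, 12, 13]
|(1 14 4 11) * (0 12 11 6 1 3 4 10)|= 9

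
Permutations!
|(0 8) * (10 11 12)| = |(0 8)(10 11 12)| = 6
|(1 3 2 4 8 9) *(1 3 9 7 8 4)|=|(1 9 3 2)(7 8)|=4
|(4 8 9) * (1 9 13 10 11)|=7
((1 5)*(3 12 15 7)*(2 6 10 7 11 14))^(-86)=(2 3 14 7 11 10 15 6 12)=[0, 1, 3, 14, 4, 5, 12, 11, 8, 9, 15, 10, 2, 13, 7, 6]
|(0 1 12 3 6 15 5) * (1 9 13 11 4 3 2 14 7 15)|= 14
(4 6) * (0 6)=(0 6 4)=[6, 1, 2, 3, 0, 5, 4]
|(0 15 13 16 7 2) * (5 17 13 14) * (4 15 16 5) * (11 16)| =15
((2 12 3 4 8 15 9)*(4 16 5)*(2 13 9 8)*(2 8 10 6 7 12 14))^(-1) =(2 14)(3 12 7 6 10 15 8 4 5 16)(9 13) =[0, 1, 14, 12, 5, 16, 10, 6, 4, 13, 15, 11, 7, 9, 2, 8, 3]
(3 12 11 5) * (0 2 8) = (0 2 8)(3 12 11 5) = [2, 1, 8, 12, 4, 3, 6, 7, 0, 9, 10, 5, 11]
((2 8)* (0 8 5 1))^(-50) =[0, 1, 2, 3, 4, 5, 6, 7, 8] =(8)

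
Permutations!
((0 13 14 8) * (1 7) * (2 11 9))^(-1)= [8, 7, 9, 3, 4, 5, 6, 1, 14, 11, 10, 2, 12, 0, 13]= (0 8 14 13)(1 7)(2 9 11)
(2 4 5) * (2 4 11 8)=(2 11 8)(4 5)=[0, 1, 11, 3, 5, 4, 6, 7, 2, 9, 10, 8]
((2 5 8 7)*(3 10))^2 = [0, 1, 8, 3, 4, 7, 6, 5, 2, 9, 10] = (10)(2 8)(5 7)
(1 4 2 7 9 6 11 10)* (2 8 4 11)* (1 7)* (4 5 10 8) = (1 11 8 5 10 7 9 6 2) = [0, 11, 1, 3, 4, 10, 2, 9, 5, 6, 7, 8]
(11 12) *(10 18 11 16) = (10 18 11 12 16) = [0, 1, 2, 3, 4, 5, 6, 7, 8, 9, 18, 12, 16, 13, 14, 15, 10, 17, 11]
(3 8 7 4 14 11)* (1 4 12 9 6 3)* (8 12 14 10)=[0, 4, 2, 12, 10, 5, 3, 14, 7, 6, 8, 1, 9, 13, 11]=(1 4 10 8 7 14 11)(3 12 9 6)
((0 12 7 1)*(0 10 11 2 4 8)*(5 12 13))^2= (0 5 7 10 2 8 13 12 1 11 4)= [5, 11, 8, 3, 0, 7, 6, 10, 13, 9, 2, 4, 1, 12]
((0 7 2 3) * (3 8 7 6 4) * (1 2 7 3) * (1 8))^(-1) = (0 3 8 4 6)(1 2) = [3, 2, 1, 8, 6, 5, 0, 7, 4]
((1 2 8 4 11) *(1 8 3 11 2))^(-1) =[0, 1, 4, 2, 8, 5, 6, 7, 11, 9, 10, 3] =(2 4 8 11 3)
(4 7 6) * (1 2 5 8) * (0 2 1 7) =(0 2 5 8 7 6 4) =[2, 1, 5, 3, 0, 8, 4, 6, 7]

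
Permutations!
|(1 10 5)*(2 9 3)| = |(1 10 5)(2 9 3)| = 3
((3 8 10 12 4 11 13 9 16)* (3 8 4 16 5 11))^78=(5 13)(8 12)(9 11)(10 16)=[0, 1, 2, 3, 4, 13, 6, 7, 12, 11, 16, 9, 8, 5, 14, 15, 10]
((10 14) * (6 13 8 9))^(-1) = [0, 1, 2, 3, 4, 5, 9, 7, 13, 8, 14, 11, 12, 6, 10] = (6 9 8 13)(10 14)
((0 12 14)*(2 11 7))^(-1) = (0 14 12)(2 7 11) = [14, 1, 7, 3, 4, 5, 6, 11, 8, 9, 10, 2, 0, 13, 12]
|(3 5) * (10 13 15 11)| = 4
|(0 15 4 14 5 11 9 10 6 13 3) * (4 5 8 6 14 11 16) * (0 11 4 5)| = 8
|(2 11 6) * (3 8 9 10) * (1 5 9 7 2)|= |(1 5 9 10 3 8 7 2 11 6)|= 10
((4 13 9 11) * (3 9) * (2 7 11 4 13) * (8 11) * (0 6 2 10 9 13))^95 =(0 11 8 7 2 6)(3 13)(4 9 10) =[11, 1, 6, 13, 9, 5, 0, 2, 7, 10, 4, 8, 12, 3]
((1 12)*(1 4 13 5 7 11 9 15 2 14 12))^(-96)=(2 13 9 12 7)(4 11 14 5 15)=[0, 1, 13, 3, 11, 15, 6, 2, 8, 12, 10, 14, 7, 9, 5, 4]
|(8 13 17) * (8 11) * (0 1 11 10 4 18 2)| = |(0 1 11 8 13 17 10 4 18 2)| = 10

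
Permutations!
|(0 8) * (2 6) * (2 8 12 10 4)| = |(0 12 10 4 2 6 8)| = 7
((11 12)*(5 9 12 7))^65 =(12) =[0, 1, 2, 3, 4, 5, 6, 7, 8, 9, 10, 11, 12]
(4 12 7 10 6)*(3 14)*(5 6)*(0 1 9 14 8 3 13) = (0 1 9 14 13)(3 8)(4 12 7 10 5 6) = [1, 9, 2, 8, 12, 6, 4, 10, 3, 14, 5, 11, 7, 0, 13]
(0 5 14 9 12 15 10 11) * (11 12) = (0 5 14 9 11)(10 12 15) = [5, 1, 2, 3, 4, 14, 6, 7, 8, 11, 12, 0, 15, 13, 9, 10]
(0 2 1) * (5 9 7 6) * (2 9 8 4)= (0 9 7 6 5 8 4 2 1)= [9, 0, 1, 3, 2, 8, 5, 6, 4, 7]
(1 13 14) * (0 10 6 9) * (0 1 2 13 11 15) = (0 10 6 9 1 11 15)(2 13 14) = [10, 11, 13, 3, 4, 5, 9, 7, 8, 1, 6, 15, 12, 14, 2, 0]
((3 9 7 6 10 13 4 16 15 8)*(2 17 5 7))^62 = (2 8 4 6 17 3 16 10 5 9 15 13 7) = [0, 1, 8, 16, 6, 9, 17, 2, 4, 15, 5, 11, 12, 7, 14, 13, 10, 3]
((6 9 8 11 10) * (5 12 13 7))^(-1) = (5 7 13 12)(6 10 11 8 9) = [0, 1, 2, 3, 4, 7, 10, 13, 9, 6, 11, 8, 5, 12]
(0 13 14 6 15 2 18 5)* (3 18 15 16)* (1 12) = (0 13 14 6 16 3 18 5)(1 12)(2 15) = [13, 12, 15, 18, 4, 0, 16, 7, 8, 9, 10, 11, 1, 14, 6, 2, 3, 17, 5]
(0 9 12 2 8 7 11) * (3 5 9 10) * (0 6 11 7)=(0 10 3 5 9 12 2 8)(6 11)=[10, 1, 8, 5, 4, 9, 11, 7, 0, 12, 3, 6, 2]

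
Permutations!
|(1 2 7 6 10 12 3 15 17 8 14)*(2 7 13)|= 10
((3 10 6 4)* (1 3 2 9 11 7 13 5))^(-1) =(1 5 13 7 11 9 2 4 6 10 3) =[0, 5, 4, 1, 6, 13, 10, 11, 8, 2, 3, 9, 12, 7]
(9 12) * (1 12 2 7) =(1 12 9 2 7) =[0, 12, 7, 3, 4, 5, 6, 1, 8, 2, 10, 11, 9]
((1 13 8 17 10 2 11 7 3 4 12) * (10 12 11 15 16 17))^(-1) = [0, 12, 10, 7, 3, 5, 6, 11, 13, 9, 8, 4, 17, 1, 14, 2, 15, 16] = (1 12 17 16 15 2 10 8 13)(3 7 11 4)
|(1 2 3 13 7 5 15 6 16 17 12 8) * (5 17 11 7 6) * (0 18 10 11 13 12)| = |(0 18 10 11 7 17)(1 2 3 12 8)(5 15)(6 16 13)| = 30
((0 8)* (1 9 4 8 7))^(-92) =[4, 0, 2, 3, 1, 5, 6, 8, 9, 7] =(0 4 1)(7 8 9)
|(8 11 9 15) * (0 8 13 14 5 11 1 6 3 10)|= |(0 8 1 6 3 10)(5 11 9 15 13 14)|= 6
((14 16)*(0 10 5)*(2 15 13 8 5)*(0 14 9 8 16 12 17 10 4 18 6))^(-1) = [6, 1, 10, 3, 0, 8, 18, 7, 9, 16, 17, 11, 14, 15, 5, 2, 13, 12, 4] = (0 6 18 4)(2 10 17 12 14 5 8 9 16 13 15)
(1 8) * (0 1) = (0 1 8) = [1, 8, 2, 3, 4, 5, 6, 7, 0]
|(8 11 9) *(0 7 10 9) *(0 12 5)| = 8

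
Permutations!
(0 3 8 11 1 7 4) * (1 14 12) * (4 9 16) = (0 3 8 11 14 12 1 7 9 16 4) = [3, 7, 2, 8, 0, 5, 6, 9, 11, 16, 10, 14, 1, 13, 12, 15, 4]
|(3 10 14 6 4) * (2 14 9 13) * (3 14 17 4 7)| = |(2 17 4 14 6 7 3 10 9 13)| = 10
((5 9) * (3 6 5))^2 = [0, 1, 2, 5, 4, 3, 9, 7, 8, 6] = (3 5)(6 9)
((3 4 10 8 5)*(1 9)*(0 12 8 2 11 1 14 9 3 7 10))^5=(0 10 4 7 3 5 1 8 11 12 2)(9 14)=[10, 8, 0, 5, 7, 1, 6, 3, 11, 14, 4, 12, 2, 13, 9]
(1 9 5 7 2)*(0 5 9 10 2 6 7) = (0 5)(1 10 2)(6 7) = [5, 10, 1, 3, 4, 0, 7, 6, 8, 9, 2]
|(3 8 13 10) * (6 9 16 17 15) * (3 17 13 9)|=|(3 8 9 16 13 10 17 15 6)|=9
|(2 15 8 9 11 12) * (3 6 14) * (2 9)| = |(2 15 8)(3 6 14)(9 11 12)| = 3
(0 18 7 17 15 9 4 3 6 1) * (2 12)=(0 18 7 17 15 9 4 3 6 1)(2 12)=[18, 0, 12, 6, 3, 5, 1, 17, 8, 4, 10, 11, 2, 13, 14, 9, 16, 15, 7]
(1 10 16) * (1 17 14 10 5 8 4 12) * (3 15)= [0, 5, 2, 15, 12, 8, 6, 7, 4, 9, 16, 11, 1, 13, 10, 3, 17, 14]= (1 5 8 4 12)(3 15)(10 16 17 14)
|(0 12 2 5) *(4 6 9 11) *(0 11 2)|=6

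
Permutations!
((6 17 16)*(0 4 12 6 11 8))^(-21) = [6, 1, 2, 3, 17, 5, 11, 7, 12, 9, 10, 4, 16, 13, 14, 15, 0, 8] = (0 6 11 4 17 8 12 16)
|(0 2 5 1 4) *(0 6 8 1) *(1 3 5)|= |(0 2 1 4 6 8 3 5)|= 8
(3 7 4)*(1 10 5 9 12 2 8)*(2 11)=(1 10 5 9 12 11 2 8)(3 7 4)=[0, 10, 8, 7, 3, 9, 6, 4, 1, 12, 5, 2, 11]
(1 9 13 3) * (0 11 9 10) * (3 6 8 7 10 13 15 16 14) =(0 11 9 15 16 14 3 1 13 6 8 7 10) =[11, 13, 2, 1, 4, 5, 8, 10, 7, 15, 0, 9, 12, 6, 3, 16, 14]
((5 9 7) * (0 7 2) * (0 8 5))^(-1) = (0 7)(2 9 5 8) = [7, 1, 9, 3, 4, 8, 6, 0, 2, 5]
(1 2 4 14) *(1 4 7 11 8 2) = (2 7 11 8)(4 14) = [0, 1, 7, 3, 14, 5, 6, 11, 2, 9, 10, 8, 12, 13, 4]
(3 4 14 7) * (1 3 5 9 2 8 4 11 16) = [0, 3, 8, 11, 14, 9, 6, 5, 4, 2, 10, 16, 12, 13, 7, 15, 1] = (1 3 11 16)(2 8 4 14 7 5 9)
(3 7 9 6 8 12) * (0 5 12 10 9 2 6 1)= (0 5 12 3 7 2 6 8 10 9 1)= [5, 0, 6, 7, 4, 12, 8, 2, 10, 1, 9, 11, 3]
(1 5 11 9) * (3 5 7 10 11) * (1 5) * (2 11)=(1 7 10 2 11 9 5 3)=[0, 7, 11, 1, 4, 3, 6, 10, 8, 5, 2, 9]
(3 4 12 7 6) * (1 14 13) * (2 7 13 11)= (1 14 11 2 7 6 3 4 12 13)= [0, 14, 7, 4, 12, 5, 3, 6, 8, 9, 10, 2, 13, 1, 11]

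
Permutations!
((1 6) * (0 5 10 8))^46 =(0 10)(5 8) =[10, 1, 2, 3, 4, 8, 6, 7, 5, 9, 0]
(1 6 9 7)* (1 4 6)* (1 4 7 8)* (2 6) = (1 4 2 6 9 8) = [0, 4, 6, 3, 2, 5, 9, 7, 1, 8]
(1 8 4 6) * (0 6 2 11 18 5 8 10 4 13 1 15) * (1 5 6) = [1, 10, 11, 3, 2, 8, 15, 7, 13, 9, 4, 18, 12, 5, 14, 0, 16, 17, 6] = (0 1 10 4 2 11 18 6 15)(5 8 13)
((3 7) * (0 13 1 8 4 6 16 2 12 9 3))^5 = (0 6 3 8 12 13 16 7 4 9 1 2) = [6, 2, 0, 8, 9, 5, 3, 4, 12, 1, 10, 11, 13, 16, 14, 15, 7]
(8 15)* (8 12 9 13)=[0, 1, 2, 3, 4, 5, 6, 7, 15, 13, 10, 11, 9, 8, 14, 12]=(8 15 12 9 13)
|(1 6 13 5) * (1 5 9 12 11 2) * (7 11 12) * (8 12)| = |(1 6 13 9 7 11 2)(8 12)| = 14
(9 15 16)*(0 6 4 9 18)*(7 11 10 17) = (0 6 4 9 15 16 18)(7 11 10 17) = [6, 1, 2, 3, 9, 5, 4, 11, 8, 15, 17, 10, 12, 13, 14, 16, 18, 7, 0]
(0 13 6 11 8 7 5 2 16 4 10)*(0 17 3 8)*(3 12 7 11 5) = (0 13 6 5 2 16 4 10 17 12 7 3 8 11) = [13, 1, 16, 8, 10, 2, 5, 3, 11, 9, 17, 0, 7, 6, 14, 15, 4, 12]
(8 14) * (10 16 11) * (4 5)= (4 5)(8 14)(10 16 11)= [0, 1, 2, 3, 5, 4, 6, 7, 14, 9, 16, 10, 12, 13, 8, 15, 11]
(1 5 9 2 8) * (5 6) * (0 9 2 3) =[9, 6, 8, 0, 4, 2, 5, 7, 1, 3] =(0 9 3)(1 6 5 2 8)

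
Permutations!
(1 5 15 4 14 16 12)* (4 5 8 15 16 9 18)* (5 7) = (1 8 15 7 5 16 12)(4 14 9 18) = [0, 8, 2, 3, 14, 16, 6, 5, 15, 18, 10, 11, 1, 13, 9, 7, 12, 17, 4]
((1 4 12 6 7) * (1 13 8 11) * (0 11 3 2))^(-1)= (0 2 3 8 13 7 6 12 4 1 11)= [2, 11, 3, 8, 1, 5, 12, 6, 13, 9, 10, 0, 4, 7]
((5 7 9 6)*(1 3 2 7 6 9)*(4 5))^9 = (9)(1 3 2 7) = [0, 3, 7, 2, 4, 5, 6, 1, 8, 9]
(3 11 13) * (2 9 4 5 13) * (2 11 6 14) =(2 9 4 5 13 3 6 14) =[0, 1, 9, 6, 5, 13, 14, 7, 8, 4, 10, 11, 12, 3, 2]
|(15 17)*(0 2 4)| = |(0 2 4)(15 17)| = 6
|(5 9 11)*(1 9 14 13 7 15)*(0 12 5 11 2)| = 10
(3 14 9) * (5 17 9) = (3 14 5 17 9) = [0, 1, 2, 14, 4, 17, 6, 7, 8, 3, 10, 11, 12, 13, 5, 15, 16, 9]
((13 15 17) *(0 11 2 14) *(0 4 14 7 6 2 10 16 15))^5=[17, 1, 6, 3, 14, 5, 7, 2, 8, 9, 0, 13, 12, 15, 4, 10, 11, 16]=(0 17 16 11 13 15 10)(2 6 7)(4 14)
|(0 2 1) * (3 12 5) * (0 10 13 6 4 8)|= 24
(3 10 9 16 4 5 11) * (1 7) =(1 7)(3 10 9 16 4 5 11) =[0, 7, 2, 10, 5, 11, 6, 1, 8, 16, 9, 3, 12, 13, 14, 15, 4]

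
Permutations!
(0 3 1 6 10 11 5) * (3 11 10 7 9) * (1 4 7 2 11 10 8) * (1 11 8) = (0 10 1 6 2 8 11 5)(3 4 7 9) = [10, 6, 8, 4, 7, 0, 2, 9, 11, 3, 1, 5]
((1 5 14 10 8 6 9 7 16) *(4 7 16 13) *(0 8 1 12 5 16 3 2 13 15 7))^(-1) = [4, 10, 3, 9, 13, 12, 8, 15, 0, 6, 14, 11, 16, 2, 5, 7, 1] = (0 4 13 2 3 9 6 8)(1 10 14 5 12 16)(7 15)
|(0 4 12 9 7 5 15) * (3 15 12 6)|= 20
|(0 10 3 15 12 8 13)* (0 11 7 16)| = |(0 10 3 15 12 8 13 11 7 16)| = 10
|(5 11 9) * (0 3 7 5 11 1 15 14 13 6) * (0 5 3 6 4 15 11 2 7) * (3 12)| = |(0 6 5 1 11 9 2 7 12 3)(4 15 14 13)| = 20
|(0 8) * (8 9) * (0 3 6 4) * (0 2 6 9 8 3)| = |(0 8)(2 6 4)(3 9)| = 6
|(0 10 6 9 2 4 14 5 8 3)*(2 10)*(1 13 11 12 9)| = 7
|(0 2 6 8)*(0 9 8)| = |(0 2 6)(8 9)| = 6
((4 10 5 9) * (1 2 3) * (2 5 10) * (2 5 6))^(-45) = [0, 3, 6, 2, 4, 5, 1, 7, 8, 9, 10] = (10)(1 3 2 6)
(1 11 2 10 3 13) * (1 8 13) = [0, 11, 10, 1, 4, 5, 6, 7, 13, 9, 3, 2, 12, 8] = (1 11 2 10 3)(8 13)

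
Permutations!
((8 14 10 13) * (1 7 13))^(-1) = (1 10 14 8 13 7) = [0, 10, 2, 3, 4, 5, 6, 1, 13, 9, 14, 11, 12, 7, 8]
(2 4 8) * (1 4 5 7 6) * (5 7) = (1 4 8 2 7 6) = [0, 4, 7, 3, 8, 5, 1, 6, 2]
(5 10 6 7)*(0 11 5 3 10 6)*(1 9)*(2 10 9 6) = (0 11 5 2 10)(1 6 7 3 9) = [11, 6, 10, 9, 4, 2, 7, 3, 8, 1, 0, 5]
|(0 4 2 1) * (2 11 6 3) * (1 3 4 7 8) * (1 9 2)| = |(0 7 8 9 2 3 1)(4 11 6)| = 21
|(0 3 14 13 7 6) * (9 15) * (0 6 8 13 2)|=|(0 3 14 2)(7 8 13)(9 15)|=12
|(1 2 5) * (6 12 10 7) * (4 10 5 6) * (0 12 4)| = |(0 12 5 1 2 6 4 10 7)| = 9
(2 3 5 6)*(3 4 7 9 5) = (2 4 7 9 5 6) = [0, 1, 4, 3, 7, 6, 2, 9, 8, 5]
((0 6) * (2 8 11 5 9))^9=(0 6)(2 9 5 11 8)=[6, 1, 9, 3, 4, 11, 0, 7, 2, 5, 10, 8]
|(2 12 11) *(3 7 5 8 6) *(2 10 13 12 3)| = |(2 3 7 5 8 6)(10 13 12 11)| = 12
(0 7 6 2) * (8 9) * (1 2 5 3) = (0 7 6 5 3 1 2)(8 9) = [7, 2, 0, 1, 4, 3, 5, 6, 9, 8]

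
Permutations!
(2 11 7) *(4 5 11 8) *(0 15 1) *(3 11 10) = (0 15 1)(2 8 4 5 10 3 11 7) = [15, 0, 8, 11, 5, 10, 6, 2, 4, 9, 3, 7, 12, 13, 14, 1]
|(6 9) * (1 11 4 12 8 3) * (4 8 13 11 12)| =|(1 12 13 11 8 3)(6 9)| =6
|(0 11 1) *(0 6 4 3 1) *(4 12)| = 10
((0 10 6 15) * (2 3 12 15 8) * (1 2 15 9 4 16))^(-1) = (0 15 8 6 10)(1 16 4 9 12 3 2) = [15, 16, 1, 2, 9, 5, 10, 7, 6, 12, 0, 11, 3, 13, 14, 8, 4]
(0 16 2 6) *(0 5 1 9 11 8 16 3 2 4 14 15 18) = (0 3 2 6 5 1 9 11 8 16 4 14 15 18) = [3, 9, 6, 2, 14, 1, 5, 7, 16, 11, 10, 8, 12, 13, 15, 18, 4, 17, 0]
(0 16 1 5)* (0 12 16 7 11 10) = (0 7 11 10)(1 5 12 16) = [7, 5, 2, 3, 4, 12, 6, 11, 8, 9, 0, 10, 16, 13, 14, 15, 1]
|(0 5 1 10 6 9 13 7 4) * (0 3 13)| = |(0 5 1 10 6 9)(3 13 7 4)| = 12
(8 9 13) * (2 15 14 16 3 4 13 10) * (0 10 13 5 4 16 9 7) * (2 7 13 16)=[10, 1, 15, 2, 5, 4, 6, 0, 13, 16, 7, 11, 12, 8, 9, 14, 3]=(0 10 7)(2 15 14 9 16 3)(4 5)(8 13)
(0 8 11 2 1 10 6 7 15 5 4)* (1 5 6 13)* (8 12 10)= (0 12 10 13 1 8 11 2 5 4)(6 7 15)= [12, 8, 5, 3, 0, 4, 7, 15, 11, 9, 13, 2, 10, 1, 14, 6]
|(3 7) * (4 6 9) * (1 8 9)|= |(1 8 9 4 6)(3 7)|= 10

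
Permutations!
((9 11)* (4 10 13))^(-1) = (4 13 10)(9 11) = [0, 1, 2, 3, 13, 5, 6, 7, 8, 11, 4, 9, 12, 10]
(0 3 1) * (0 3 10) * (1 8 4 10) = (0 1 3 8 4 10) = [1, 3, 2, 8, 10, 5, 6, 7, 4, 9, 0]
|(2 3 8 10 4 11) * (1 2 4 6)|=6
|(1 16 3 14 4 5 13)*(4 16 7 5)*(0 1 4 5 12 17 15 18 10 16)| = |(0 1 7 12 17 15 18 10 16 3 14)(4 5 13)| = 33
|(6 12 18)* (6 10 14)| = |(6 12 18 10 14)| = 5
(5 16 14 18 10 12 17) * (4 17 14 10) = (4 17 5 16 10 12 14 18) = [0, 1, 2, 3, 17, 16, 6, 7, 8, 9, 12, 11, 14, 13, 18, 15, 10, 5, 4]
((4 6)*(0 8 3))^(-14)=(0 8 3)=[8, 1, 2, 0, 4, 5, 6, 7, 3]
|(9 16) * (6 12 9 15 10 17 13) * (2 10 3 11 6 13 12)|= 10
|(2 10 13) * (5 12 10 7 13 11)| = |(2 7 13)(5 12 10 11)| = 12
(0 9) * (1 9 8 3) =[8, 9, 2, 1, 4, 5, 6, 7, 3, 0] =(0 8 3 1 9)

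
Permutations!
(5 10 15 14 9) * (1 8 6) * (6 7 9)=(1 8 7 9 5 10 15 14 6)=[0, 8, 2, 3, 4, 10, 1, 9, 7, 5, 15, 11, 12, 13, 6, 14]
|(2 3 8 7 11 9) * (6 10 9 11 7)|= 6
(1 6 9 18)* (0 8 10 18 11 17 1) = (0 8 10 18)(1 6 9 11 17) = [8, 6, 2, 3, 4, 5, 9, 7, 10, 11, 18, 17, 12, 13, 14, 15, 16, 1, 0]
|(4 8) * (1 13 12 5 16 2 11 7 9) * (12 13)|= |(1 12 5 16 2 11 7 9)(4 8)|= 8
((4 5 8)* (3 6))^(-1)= (3 6)(4 8 5)= [0, 1, 2, 6, 8, 4, 3, 7, 5]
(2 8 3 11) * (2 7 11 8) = [0, 1, 2, 8, 4, 5, 6, 11, 3, 9, 10, 7] = (3 8)(7 11)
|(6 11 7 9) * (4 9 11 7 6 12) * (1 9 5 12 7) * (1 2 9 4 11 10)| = 10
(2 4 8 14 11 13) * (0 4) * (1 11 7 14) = (0 4 8 1 11 13 2)(7 14) = [4, 11, 0, 3, 8, 5, 6, 14, 1, 9, 10, 13, 12, 2, 7]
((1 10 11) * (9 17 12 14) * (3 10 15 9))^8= (1 11 10 3 14 12 17 9 15)= [0, 11, 2, 14, 4, 5, 6, 7, 8, 15, 3, 10, 17, 13, 12, 1, 16, 9]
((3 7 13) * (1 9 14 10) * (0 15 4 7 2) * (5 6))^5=(0 3 7 15 2 13 4)(1 9 14 10)(5 6)=[3, 9, 13, 7, 0, 6, 5, 15, 8, 14, 1, 11, 12, 4, 10, 2]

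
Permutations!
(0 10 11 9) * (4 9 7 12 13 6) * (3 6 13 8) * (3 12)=(13)(0 10 11 7 3 6 4 9)(8 12)=[10, 1, 2, 6, 9, 5, 4, 3, 12, 0, 11, 7, 8, 13]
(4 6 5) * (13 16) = [0, 1, 2, 3, 6, 4, 5, 7, 8, 9, 10, 11, 12, 16, 14, 15, 13] = (4 6 5)(13 16)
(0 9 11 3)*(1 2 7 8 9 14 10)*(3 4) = (0 14 10 1 2 7 8 9 11 4 3) = [14, 2, 7, 0, 3, 5, 6, 8, 9, 11, 1, 4, 12, 13, 10]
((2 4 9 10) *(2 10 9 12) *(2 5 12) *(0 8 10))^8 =[10, 1, 2, 3, 4, 5, 6, 7, 0, 9, 8, 11, 12] =(12)(0 10 8)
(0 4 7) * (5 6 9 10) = (0 4 7)(5 6 9 10) = [4, 1, 2, 3, 7, 6, 9, 0, 8, 10, 5]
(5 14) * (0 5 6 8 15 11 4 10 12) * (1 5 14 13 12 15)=(0 14 6 8 1 5 13 12)(4 10 15 11)=[14, 5, 2, 3, 10, 13, 8, 7, 1, 9, 15, 4, 0, 12, 6, 11]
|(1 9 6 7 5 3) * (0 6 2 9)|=6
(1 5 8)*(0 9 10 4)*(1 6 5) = [9, 1, 2, 3, 0, 8, 5, 7, 6, 10, 4] = (0 9 10 4)(5 8 6)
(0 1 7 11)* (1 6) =[6, 7, 2, 3, 4, 5, 1, 11, 8, 9, 10, 0] =(0 6 1 7 11)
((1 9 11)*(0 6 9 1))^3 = (0 11 9 6) = [11, 1, 2, 3, 4, 5, 0, 7, 8, 6, 10, 9]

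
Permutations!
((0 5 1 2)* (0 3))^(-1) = (0 3 2 1 5) = [3, 5, 1, 2, 4, 0]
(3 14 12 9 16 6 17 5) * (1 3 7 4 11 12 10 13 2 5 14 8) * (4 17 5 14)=(1 3 8)(2 14 10 13)(4 11 12 9 16 6 5 7 17)=[0, 3, 14, 8, 11, 7, 5, 17, 1, 16, 13, 12, 9, 2, 10, 15, 6, 4]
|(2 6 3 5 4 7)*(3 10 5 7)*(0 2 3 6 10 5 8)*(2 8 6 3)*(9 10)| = |(0 8)(2 9 10 6 5 4 3 7)| = 8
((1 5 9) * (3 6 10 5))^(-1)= (1 9 5 10 6 3)= [0, 9, 2, 1, 4, 10, 3, 7, 8, 5, 6]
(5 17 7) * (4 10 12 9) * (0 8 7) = [8, 1, 2, 3, 10, 17, 6, 5, 7, 4, 12, 11, 9, 13, 14, 15, 16, 0] = (0 8 7 5 17)(4 10 12 9)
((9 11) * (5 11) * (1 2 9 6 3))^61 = (1 6 5 2 3 11 9) = [0, 6, 3, 11, 4, 2, 5, 7, 8, 1, 10, 9]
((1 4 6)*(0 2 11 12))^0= (12)= [0, 1, 2, 3, 4, 5, 6, 7, 8, 9, 10, 11, 12]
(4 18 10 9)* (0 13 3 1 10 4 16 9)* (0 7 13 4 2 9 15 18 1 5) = (0 4 1 10 7 13 3 5)(2 9 16 15 18) = [4, 10, 9, 5, 1, 0, 6, 13, 8, 16, 7, 11, 12, 3, 14, 18, 15, 17, 2]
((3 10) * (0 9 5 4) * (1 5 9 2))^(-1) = (0 4 5 1 2)(3 10) = [4, 2, 0, 10, 5, 1, 6, 7, 8, 9, 3]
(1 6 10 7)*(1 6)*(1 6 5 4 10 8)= (1 6 8)(4 10 7 5)= [0, 6, 2, 3, 10, 4, 8, 5, 1, 9, 7]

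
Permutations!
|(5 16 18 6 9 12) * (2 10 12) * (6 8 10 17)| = |(2 17 6 9)(5 16 18 8 10 12)| = 12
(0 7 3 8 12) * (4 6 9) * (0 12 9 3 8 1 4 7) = (12)(1 4 6 3)(7 8 9) = [0, 4, 2, 1, 6, 5, 3, 8, 9, 7, 10, 11, 12]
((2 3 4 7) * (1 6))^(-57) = [0, 6, 7, 2, 3, 5, 1, 4] = (1 6)(2 7 4 3)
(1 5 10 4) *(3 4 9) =(1 5 10 9 3 4) =[0, 5, 2, 4, 1, 10, 6, 7, 8, 3, 9]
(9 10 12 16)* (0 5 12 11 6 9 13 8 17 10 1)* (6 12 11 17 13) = [5, 0, 2, 3, 4, 11, 9, 7, 13, 1, 17, 12, 16, 8, 14, 15, 6, 10] = (0 5 11 12 16 6 9 1)(8 13)(10 17)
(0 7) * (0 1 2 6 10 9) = [7, 2, 6, 3, 4, 5, 10, 1, 8, 0, 9] = (0 7 1 2 6 10 9)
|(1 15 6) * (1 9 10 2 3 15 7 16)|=|(1 7 16)(2 3 15 6 9 10)|=6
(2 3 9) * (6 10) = [0, 1, 3, 9, 4, 5, 10, 7, 8, 2, 6] = (2 3 9)(6 10)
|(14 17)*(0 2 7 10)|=4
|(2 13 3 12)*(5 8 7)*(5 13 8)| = 6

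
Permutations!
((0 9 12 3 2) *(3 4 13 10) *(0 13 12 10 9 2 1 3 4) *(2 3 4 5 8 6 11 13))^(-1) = (0 12 4 1 3)(5 10 9 13 11 6 8) = [12, 3, 2, 0, 1, 10, 8, 7, 5, 13, 9, 6, 4, 11]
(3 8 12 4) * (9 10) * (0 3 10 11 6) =[3, 1, 2, 8, 10, 5, 0, 7, 12, 11, 9, 6, 4] =(0 3 8 12 4 10 9 11 6)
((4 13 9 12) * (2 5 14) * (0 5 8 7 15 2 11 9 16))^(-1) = (0 16 13 4 12 9 11 14 5)(2 15 7 8) = [16, 1, 15, 3, 12, 0, 6, 8, 2, 11, 10, 14, 9, 4, 5, 7, 13]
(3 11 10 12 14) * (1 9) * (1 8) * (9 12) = (1 12 14 3 11 10 9 8) = [0, 12, 2, 11, 4, 5, 6, 7, 1, 8, 9, 10, 14, 13, 3]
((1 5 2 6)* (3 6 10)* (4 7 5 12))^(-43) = (1 4 5 10 6 12 7 2 3) = [0, 4, 3, 1, 5, 10, 12, 2, 8, 9, 6, 11, 7]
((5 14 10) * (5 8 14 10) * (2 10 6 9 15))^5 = (2 6 8 15 5 10 9 14) = [0, 1, 6, 3, 4, 10, 8, 7, 15, 14, 9, 11, 12, 13, 2, 5]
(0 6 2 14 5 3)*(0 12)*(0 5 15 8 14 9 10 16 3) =[6, 1, 9, 12, 4, 0, 2, 7, 14, 10, 16, 11, 5, 13, 15, 8, 3] =(0 6 2 9 10 16 3 12 5)(8 14 15)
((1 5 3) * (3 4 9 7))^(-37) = (1 3 7 9 4 5) = [0, 3, 2, 7, 5, 1, 6, 9, 8, 4]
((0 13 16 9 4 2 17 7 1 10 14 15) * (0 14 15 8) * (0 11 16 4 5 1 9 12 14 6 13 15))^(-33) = [13, 15, 9, 3, 7, 0, 2, 1, 16, 10, 6, 12, 8, 17, 11, 4, 14, 5] = (0 13 17 5)(1 15 4 7)(2 9 10 6)(8 16 14 11 12)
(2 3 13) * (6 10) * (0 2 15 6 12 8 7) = (0 2 3 13 15 6 10 12 8 7) = [2, 1, 3, 13, 4, 5, 10, 0, 7, 9, 12, 11, 8, 15, 14, 6]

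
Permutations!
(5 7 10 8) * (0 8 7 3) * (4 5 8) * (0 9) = [4, 1, 2, 9, 5, 3, 6, 10, 8, 0, 7] = (0 4 5 3 9)(7 10)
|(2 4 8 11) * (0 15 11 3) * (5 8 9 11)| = 20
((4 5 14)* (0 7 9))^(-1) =[9, 1, 2, 3, 14, 4, 6, 0, 8, 7, 10, 11, 12, 13, 5] =(0 9 7)(4 14 5)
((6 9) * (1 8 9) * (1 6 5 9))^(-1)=(1 8)(5 9)=[0, 8, 2, 3, 4, 9, 6, 7, 1, 5]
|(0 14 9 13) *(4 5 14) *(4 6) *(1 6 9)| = |(0 9 13)(1 6 4 5 14)| = 15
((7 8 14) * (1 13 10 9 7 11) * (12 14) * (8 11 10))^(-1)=[0, 11, 2, 3, 4, 5, 6, 9, 13, 10, 14, 7, 8, 1, 12]=(1 11 7 9 10 14 12 8 13)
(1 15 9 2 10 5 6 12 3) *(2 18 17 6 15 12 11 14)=(1 12 3)(2 10 5 15 9 18 17 6 11 14)=[0, 12, 10, 1, 4, 15, 11, 7, 8, 18, 5, 14, 3, 13, 2, 9, 16, 6, 17]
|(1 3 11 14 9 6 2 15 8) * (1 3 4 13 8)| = |(1 4 13 8 3 11 14 9 6 2 15)| = 11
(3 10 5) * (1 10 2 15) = (1 10 5 3 2 15) = [0, 10, 15, 2, 4, 3, 6, 7, 8, 9, 5, 11, 12, 13, 14, 1]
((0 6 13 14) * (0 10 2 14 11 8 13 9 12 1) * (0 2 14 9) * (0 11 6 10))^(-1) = (0 14 10)(1 12 9 2)(6 13 8 11) = [14, 12, 1, 3, 4, 5, 13, 7, 11, 2, 0, 6, 9, 8, 10]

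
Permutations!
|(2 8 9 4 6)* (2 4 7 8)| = 6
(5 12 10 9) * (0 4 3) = (0 4 3)(5 12 10 9) = [4, 1, 2, 0, 3, 12, 6, 7, 8, 5, 9, 11, 10]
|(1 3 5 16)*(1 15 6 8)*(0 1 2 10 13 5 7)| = 8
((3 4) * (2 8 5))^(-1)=[0, 1, 5, 4, 3, 8, 6, 7, 2]=(2 5 8)(3 4)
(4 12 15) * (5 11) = (4 12 15)(5 11) = [0, 1, 2, 3, 12, 11, 6, 7, 8, 9, 10, 5, 15, 13, 14, 4]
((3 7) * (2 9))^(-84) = (9) = [0, 1, 2, 3, 4, 5, 6, 7, 8, 9]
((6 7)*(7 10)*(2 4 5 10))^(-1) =[0, 1, 6, 3, 2, 4, 7, 10, 8, 9, 5] =(2 6 7 10 5 4)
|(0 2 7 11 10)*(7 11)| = 4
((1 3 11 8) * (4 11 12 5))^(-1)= [0, 8, 2, 1, 5, 12, 6, 7, 11, 9, 10, 4, 3]= (1 8 11 4 5 12 3)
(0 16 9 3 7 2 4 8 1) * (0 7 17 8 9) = (0 16)(1 7 2 4 9 3 17 8) = [16, 7, 4, 17, 9, 5, 6, 2, 1, 3, 10, 11, 12, 13, 14, 15, 0, 8]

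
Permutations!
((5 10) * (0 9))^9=(0 9)(5 10)=[9, 1, 2, 3, 4, 10, 6, 7, 8, 0, 5]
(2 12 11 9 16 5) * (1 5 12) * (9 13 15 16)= (1 5 2)(11 13 15 16 12)= [0, 5, 1, 3, 4, 2, 6, 7, 8, 9, 10, 13, 11, 15, 14, 16, 12]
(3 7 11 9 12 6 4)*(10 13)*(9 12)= (3 7 11 12 6 4)(10 13)= [0, 1, 2, 7, 3, 5, 4, 11, 8, 9, 13, 12, 6, 10]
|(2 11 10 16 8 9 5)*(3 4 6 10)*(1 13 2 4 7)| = |(1 13 2 11 3 7)(4 6 10 16 8 9 5)| = 42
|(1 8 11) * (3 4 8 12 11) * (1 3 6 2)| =8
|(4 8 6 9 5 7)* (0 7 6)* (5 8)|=7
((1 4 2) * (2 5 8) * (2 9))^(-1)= (1 2 9 8 5 4)= [0, 2, 9, 3, 1, 4, 6, 7, 5, 8]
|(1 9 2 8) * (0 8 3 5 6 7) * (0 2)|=20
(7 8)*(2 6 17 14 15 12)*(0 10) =(0 10)(2 6 17 14 15 12)(7 8) =[10, 1, 6, 3, 4, 5, 17, 8, 7, 9, 0, 11, 2, 13, 15, 12, 16, 14]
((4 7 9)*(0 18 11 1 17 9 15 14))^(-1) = (0 14 15 7 4 9 17 1 11 18) = [14, 11, 2, 3, 9, 5, 6, 4, 8, 17, 10, 18, 12, 13, 15, 7, 16, 1, 0]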